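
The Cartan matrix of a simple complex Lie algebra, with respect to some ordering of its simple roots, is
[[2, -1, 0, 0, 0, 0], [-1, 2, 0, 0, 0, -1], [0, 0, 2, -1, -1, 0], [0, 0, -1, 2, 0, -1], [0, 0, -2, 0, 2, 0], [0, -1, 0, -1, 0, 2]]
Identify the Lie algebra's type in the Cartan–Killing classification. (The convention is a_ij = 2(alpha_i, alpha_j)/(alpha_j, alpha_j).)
C6

The matrix has rank 6 with 2's on the diagonal. Reading the off-diagonal entries as Dynkin edges (a single edge where a_ij = a_ji = -1; a double or triple edge where a_ij * a_ji = 2 or 3), the diagram is a chain of 6 nodes with a double edge at one end; the terminal node there is the unique long simple root (C_6). One simple-root ordering that puts it in standard form is (alpha_1, alpha_2, alpha_6, alpha_4, alpha_3, alpha_5). So the algebra is type C_6, i.e. sp(12).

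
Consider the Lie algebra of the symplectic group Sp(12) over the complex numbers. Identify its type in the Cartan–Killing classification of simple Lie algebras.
This is sp(12), which has dimension 12(12+1)/2 = 78 and rank 12/2 = 6. In the classification of classical Lie algebras, the symplectic algebra sp(2n) has type C_n; here n = 6, so the Dynkin diagram is a chain of 6 nodes with a double edge at one end; the terminal node there is the unique long simple root (C_6). Hence the type is C_6.

C6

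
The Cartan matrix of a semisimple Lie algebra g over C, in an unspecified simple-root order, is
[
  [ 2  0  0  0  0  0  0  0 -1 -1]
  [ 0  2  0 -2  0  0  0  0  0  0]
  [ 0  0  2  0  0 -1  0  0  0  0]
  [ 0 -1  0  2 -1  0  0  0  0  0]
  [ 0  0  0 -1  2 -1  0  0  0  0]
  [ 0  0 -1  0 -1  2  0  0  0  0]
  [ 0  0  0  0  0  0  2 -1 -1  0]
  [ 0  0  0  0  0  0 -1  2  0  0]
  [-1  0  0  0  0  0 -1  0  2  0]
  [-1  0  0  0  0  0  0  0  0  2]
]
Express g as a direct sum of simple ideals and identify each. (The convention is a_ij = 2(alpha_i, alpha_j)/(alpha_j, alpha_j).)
A5 + C5

The diagram associated to this matrix has two connected components: the simple roots {alpha_1, alpha_7, alpha_8, alpha_9, alpha_10} form a chain of 5 nodes with single edges (A_5), and {alpha_2, alpha_3, alpha_4, alpha_5, alpha_6} form a chain of 5 nodes with a double edge at one end; the terminal node there is the unique long simple root (C_5). A semisimple Lie algebra decomposes uniquely as the direct sum of simple ideals, one per connected component of its Dynkin diagram, so g ≅ A_5 ⊕ C_5 (dimension 35 + 55 = 90).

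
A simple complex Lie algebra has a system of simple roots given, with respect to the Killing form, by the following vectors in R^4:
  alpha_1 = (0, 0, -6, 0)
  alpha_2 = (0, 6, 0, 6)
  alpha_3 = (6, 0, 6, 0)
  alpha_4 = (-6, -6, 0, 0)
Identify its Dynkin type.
Compute the Cartan integers a_ij = 2(alpha_i, alpha_j)/(alpha_j, alpha_j); the resulting 4x4 Cartan matrix is
[[2, 0, -1, 0], [0, 2, 0, -1], [-2, 0, 2, -1], [0, -1, -1, 2]].
The roots have two lengths (squared-length ratio 2:1); the short ones are alpha_{1}. The associated Dynkin diagram is a chain of 4 nodes with a double edge at one end; the terminal node there is the unique short simple root (B_4), so the type is B_4 (the algebra so(9)).

B_4 (so(9))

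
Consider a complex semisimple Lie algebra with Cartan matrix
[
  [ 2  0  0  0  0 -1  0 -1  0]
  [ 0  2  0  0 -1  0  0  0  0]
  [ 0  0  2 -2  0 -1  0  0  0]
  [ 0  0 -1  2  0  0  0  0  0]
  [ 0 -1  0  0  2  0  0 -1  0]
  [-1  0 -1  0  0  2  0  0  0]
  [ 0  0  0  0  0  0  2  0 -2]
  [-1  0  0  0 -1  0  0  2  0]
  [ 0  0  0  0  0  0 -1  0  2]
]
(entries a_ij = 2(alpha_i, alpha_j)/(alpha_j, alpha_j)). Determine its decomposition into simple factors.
B2 ⊕ B7

The diagram associated to this matrix has two connected components: the simple roots {alpha_7, alpha_9} form a chain of 2 nodes with a double edge at one end; the terminal node there is the unique short simple root (B_2), and {alpha_1, alpha_2, alpha_3, alpha_4, alpha_5, alpha_6, alpha_8} form a chain of 7 nodes with a double edge at one end; the terminal node there is the unique short simple root (B_7). A semisimple Lie algebra decomposes uniquely as the direct sum of simple ideals, one per connected component of its Dynkin diagram, so g ≅ B_2 ⊕ B_7 (dimension 10 + 105 = 115).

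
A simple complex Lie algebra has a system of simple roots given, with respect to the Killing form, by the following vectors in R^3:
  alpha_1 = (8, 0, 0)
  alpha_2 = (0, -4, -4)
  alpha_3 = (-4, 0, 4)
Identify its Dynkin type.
Compute the Cartan integers a_ij = 2(alpha_i, alpha_j)/(alpha_j, alpha_j); the resulting 3x3 Cartan matrix is
[[2, 0, -2], [0, 2, -1], [-1, -1, 2]].
The roots have two lengths (squared-length ratio 2:1); the short ones are alpha_{2,3}. The associated Dynkin diagram is a chain of 3 nodes with a double edge at one end; the terminal node there is the unique long simple root (C_3), so the type is C_3 (the algebra sp(6)).

C_3 (sp(6))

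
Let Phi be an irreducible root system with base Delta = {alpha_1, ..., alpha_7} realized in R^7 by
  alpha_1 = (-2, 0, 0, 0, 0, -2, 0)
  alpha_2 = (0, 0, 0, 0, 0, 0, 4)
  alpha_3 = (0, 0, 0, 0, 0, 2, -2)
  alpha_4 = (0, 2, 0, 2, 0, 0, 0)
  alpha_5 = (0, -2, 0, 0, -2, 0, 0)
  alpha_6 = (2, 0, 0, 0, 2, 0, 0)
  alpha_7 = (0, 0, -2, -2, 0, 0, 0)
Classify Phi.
C_7 (sp(14))

Compute the Cartan integers a_ij = 2(alpha_i, alpha_j)/(alpha_j, alpha_j); the resulting 7x7 Cartan matrix is
[[2, 0, -1, 0, 0, -1, 0], [0, 2, -2, 0, 0, 0, 0], [-1, -1, 2, 0, 0, 0, 0], [0, 0, 0, 2, -1, 0, -1], [0, 0, 0, -1, 2, -1, 0], [-1, 0, 0, 0, -1, 2, 0], [0, 0, 0, -1, 0, 0, 2]].
The roots have two lengths (squared-length ratio 2:1); the short ones are alpha_{1,3,4,5,6,7}. The associated Dynkin diagram is a chain of 7 nodes with a double edge at one end; the terminal node there is the unique long simple root (C_7), so the type is C_7 (the algebra sp(14)).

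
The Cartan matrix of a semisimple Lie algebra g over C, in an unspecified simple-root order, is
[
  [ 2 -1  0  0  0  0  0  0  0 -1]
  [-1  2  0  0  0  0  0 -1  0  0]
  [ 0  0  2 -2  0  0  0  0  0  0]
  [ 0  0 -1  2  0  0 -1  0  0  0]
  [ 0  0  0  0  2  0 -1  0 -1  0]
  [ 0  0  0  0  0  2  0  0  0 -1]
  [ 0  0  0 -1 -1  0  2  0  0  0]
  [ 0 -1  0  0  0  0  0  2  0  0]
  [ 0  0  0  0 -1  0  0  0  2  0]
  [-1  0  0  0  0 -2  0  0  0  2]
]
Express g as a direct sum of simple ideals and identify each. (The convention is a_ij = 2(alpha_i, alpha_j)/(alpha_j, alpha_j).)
B_5 ⊕ C_5

The diagram associated to this matrix has two connected components: the simple roots {alpha_1, alpha_2, alpha_6, alpha_8, alpha_10} form a chain of 5 nodes with a double edge at one end; the terminal node there is the unique short simple root (B_5), and {alpha_3, alpha_4, alpha_5, alpha_7, alpha_9} form a chain of 5 nodes with a double edge at one end; the terminal node there is the unique long simple root (C_5). A semisimple Lie algebra decomposes uniquely as the direct sum of simple ideals, one per connected component of its Dynkin diagram, so g ≅ B_5 ⊕ C_5 (dimension 55 + 55 = 110).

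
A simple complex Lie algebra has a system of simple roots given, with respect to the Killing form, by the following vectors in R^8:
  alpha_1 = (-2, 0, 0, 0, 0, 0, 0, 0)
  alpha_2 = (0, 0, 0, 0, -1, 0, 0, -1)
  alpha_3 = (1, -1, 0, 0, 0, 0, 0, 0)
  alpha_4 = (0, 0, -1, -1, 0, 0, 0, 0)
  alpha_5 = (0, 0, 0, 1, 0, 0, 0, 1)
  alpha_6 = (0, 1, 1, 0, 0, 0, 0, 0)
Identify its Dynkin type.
C_6 (sp(12))

Compute the Cartan integers a_ij = 2(alpha_i, alpha_j)/(alpha_j, alpha_j); the resulting 6x6 Cartan matrix is
[[2, 0, -2, 0, 0, 0], [0, 2, 0, 0, -1, 0], [-1, 0, 2, 0, 0, -1], [0, 0, 0, 2, -1, -1], [0, -1, 0, -1, 2, 0], [0, 0, -1, -1, 0, 2]].
The roots have two lengths (squared-length ratio 2:1); the short ones are alpha_{2,3,4,5,6}. The associated Dynkin diagram is a chain of 6 nodes with a double edge at one end; the terminal node there is the unique long simple root (C_6), so the type is C_6 (the algebra sp(12)).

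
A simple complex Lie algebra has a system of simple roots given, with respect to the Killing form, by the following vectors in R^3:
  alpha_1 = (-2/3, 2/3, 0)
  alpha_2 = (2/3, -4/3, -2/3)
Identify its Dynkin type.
G2

Compute the Cartan integers a_ij = 2(alpha_i, alpha_j)/(alpha_j, alpha_j); the resulting 2x2 Cartan matrix is
[[2, -1], [-3, 2]].
The roots have two lengths (squared-length ratio 3:1); the short ones are alpha_{1}. The associated Dynkin diagram is two nodes joined by a triple edge (G_2), so the type is G_2.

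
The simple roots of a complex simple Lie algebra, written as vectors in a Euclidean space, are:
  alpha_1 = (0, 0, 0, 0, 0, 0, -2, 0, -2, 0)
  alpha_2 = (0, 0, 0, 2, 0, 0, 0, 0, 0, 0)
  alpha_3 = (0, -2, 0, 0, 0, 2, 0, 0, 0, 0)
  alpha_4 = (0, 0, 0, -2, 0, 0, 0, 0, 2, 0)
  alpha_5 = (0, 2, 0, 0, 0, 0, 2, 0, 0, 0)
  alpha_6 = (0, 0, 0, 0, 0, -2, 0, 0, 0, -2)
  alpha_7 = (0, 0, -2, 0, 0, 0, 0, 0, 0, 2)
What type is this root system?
Compute the Cartan integers a_ij = 2(alpha_i, alpha_j)/(alpha_j, alpha_j); the resulting 7x7 Cartan matrix is
[[2, 0, 0, -1, -1, 0, 0], [0, 2, 0, -1, 0, 0, 0], [0, 0, 2, 0, -1, -1, 0], [-1, -2, 0, 2, 0, 0, 0], [-1, 0, -1, 0, 2, 0, 0], [0, 0, -1, 0, 0, 2, -1], [0, 0, 0, 0, 0, -1, 2]].
The roots have two lengths (squared-length ratio 2:1); the short ones are alpha_{2}. The associated Dynkin diagram is a chain of 7 nodes with a double edge at one end; the terminal node there is the unique short simple root (B_7), so the type is B_7 (the algebra so(15)).

type B_7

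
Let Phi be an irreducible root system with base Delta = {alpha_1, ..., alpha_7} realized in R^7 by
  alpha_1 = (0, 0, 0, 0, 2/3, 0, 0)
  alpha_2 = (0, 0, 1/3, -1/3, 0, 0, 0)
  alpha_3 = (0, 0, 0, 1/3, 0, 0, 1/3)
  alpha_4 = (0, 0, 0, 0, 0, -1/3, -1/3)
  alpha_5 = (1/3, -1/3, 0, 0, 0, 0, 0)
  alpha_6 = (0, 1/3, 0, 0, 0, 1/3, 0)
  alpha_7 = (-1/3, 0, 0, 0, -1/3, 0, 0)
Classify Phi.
type C_7

Compute the Cartan integers a_ij = 2(alpha_i, alpha_j)/(alpha_j, alpha_j); the resulting 7x7 Cartan matrix is
[[2, 0, 0, 0, 0, 0, -2], [0, 2, -1, 0, 0, 0, 0], [0, -1, 2, -1, 0, 0, 0], [0, 0, -1, 2, 0, -1, 0], [0, 0, 0, 0, 2, -1, -1], [0, 0, 0, -1, -1, 2, 0], [-1, 0, 0, 0, -1, 0, 2]].
The roots have two lengths (squared-length ratio 2:1); the short ones are alpha_{2,3,4,5,6,7}. The associated Dynkin diagram is a chain of 7 nodes with a double edge at one end; the terminal node there is the unique long simple root (C_7), so the type is C_7 (the algebra sp(14)).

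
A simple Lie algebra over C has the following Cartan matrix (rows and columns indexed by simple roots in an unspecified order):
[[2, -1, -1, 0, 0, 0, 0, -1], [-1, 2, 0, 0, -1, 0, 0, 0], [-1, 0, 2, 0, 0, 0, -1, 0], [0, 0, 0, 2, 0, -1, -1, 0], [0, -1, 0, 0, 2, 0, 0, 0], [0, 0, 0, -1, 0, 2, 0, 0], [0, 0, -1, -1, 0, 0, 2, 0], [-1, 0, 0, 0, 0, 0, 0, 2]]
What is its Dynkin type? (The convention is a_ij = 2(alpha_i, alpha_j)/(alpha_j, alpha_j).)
E_8

The matrix has rank 8 with 2's on the diagonal. Reading the off-diagonal entries as Dynkin edges (a single edge where a_ij = a_ji = -1; a double or triple edge where a_ij * a_ji = 2 or 3), the diagram is a chain of 7 nodes with one extra node attached to the third node from one end (E_8). One simple-root ordering that puts it in standard form is (alpha_5, alpha_8, alpha_2, alpha_1, alpha_3, alpha_7, alpha_4, alpha_6). So the algebra is type E_8.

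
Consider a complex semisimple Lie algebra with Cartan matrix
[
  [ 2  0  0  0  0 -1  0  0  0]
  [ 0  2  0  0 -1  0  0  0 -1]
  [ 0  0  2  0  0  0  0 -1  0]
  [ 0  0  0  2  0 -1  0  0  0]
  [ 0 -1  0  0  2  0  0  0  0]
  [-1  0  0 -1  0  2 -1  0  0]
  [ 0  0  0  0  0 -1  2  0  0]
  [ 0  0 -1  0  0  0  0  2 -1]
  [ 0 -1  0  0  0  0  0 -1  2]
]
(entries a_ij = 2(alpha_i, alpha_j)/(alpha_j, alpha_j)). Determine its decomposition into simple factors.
type A_5 + type D_4

The diagram associated to this matrix has two connected components: the simple roots {alpha_2, alpha_3, alpha_5, alpha_8, alpha_9} form a chain of 5 nodes with single edges (A_5), and {alpha_1, alpha_4, alpha_6, alpha_7} form a chain of 2 nodes with a fork of two nodes at one end (D_4). A semisimple Lie algebra decomposes uniquely as the direct sum of simple ideals, one per connected component of its Dynkin diagram, so g ≅ A_5 ⊕ D_4 (dimension 35 + 28 = 63).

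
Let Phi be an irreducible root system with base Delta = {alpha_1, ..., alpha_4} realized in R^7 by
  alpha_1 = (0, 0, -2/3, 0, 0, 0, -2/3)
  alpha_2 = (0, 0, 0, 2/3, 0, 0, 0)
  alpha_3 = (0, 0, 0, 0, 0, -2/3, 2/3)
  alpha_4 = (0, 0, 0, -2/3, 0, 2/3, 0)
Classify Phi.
Compute the Cartan integers a_ij = 2(alpha_i, alpha_j)/(alpha_j, alpha_j); the resulting 4x4 Cartan matrix is
[[2, 0, -1, 0], [0, 2, 0, -1], [-1, 0, 2, -1], [0, -2, -1, 2]].
The roots have two lengths (squared-length ratio 2:1); the short ones are alpha_{2}. The associated Dynkin diagram is a chain of 4 nodes with a double edge at one end; the terminal node there is the unique short simple root (B_4), so the type is B_4 (the algebra so(9)).

B_4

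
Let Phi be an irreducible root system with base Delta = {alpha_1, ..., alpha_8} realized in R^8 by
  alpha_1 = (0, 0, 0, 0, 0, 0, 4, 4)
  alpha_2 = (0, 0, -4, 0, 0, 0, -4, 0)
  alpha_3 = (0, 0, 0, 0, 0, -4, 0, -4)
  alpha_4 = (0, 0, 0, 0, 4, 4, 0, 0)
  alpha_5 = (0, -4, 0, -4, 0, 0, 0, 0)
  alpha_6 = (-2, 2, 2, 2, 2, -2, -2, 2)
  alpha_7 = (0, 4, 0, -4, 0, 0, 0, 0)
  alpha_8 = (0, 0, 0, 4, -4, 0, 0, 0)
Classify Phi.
Compute the Cartan integers a_ij = 2(alpha_i, alpha_j)/(alpha_j, alpha_j); the resulting 8x8 Cartan matrix is
[[2, -1, -1, 0, 0, 0, 0, 0], [-1, 2, 0, 0, 0, 0, 0, 0], [-1, 0, 2, -1, 0, 0, 0, 0], [0, 0, -1, 2, 0, 0, 0, -1], [0, 0, 0, 0, 2, -1, 0, -1], [0, 0, 0, 0, -1, 2, 0, 0], [0, 0, 0, 0, 0, 0, 2, -1], [0, 0, 0, -1, -1, 0, -1, 2]].
All simple roots have the same length, so the diagram is simply laced. The associated Dynkin diagram is a chain of 7 nodes with one extra node attached to the third node from one end (E_8), so the type is E_8.

type E_8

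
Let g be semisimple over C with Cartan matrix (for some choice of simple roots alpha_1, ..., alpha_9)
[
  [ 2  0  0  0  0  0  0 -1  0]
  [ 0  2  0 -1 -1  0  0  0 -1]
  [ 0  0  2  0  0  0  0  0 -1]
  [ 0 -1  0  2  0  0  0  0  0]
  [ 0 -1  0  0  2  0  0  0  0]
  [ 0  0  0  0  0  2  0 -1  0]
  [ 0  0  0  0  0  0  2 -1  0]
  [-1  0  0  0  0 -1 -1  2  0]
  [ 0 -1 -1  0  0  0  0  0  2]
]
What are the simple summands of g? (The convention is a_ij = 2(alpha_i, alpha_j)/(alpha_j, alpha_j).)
type D_4 + type D_5

The diagram associated to this matrix has two connected components: the simple roots {alpha_1, alpha_6, alpha_7, alpha_8} form a chain of 2 nodes with a fork of two nodes at one end (D_4), and {alpha_2, alpha_3, alpha_4, alpha_5, alpha_9} form a chain of 3 nodes with a fork of two nodes at one end (D_5). A semisimple Lie algebra decomposes uniquely as the direct sum of simple ideals, one per connected component of its Dynkin diagram, so g ≅ D_4 ⊕ D_5 (dimension 28 + 45 = 73).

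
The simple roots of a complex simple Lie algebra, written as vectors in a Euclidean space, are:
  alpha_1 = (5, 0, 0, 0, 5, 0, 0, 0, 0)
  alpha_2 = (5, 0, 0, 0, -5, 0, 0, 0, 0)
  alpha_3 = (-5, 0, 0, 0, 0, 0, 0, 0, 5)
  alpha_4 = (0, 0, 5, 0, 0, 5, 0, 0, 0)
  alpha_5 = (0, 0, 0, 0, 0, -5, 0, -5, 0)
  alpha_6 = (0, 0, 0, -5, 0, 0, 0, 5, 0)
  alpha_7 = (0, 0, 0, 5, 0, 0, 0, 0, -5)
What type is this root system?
D_7 (so(14))

Compute the Cartan integers a_ij = 2(alpha_i, alpha_j)/(alpha_j, alpha_j); the resulting 7x7 Cartan matrix is
[[2, 0, -1, 0, 0, 0, 0], [0, 2, -1, 0, 0, 0, 0], [-1, -1, 2, 0, 0, 0, -1], [0, 0, 0, 2, -1, 0, 0], [0, 0, 0, -1, 2, -1, 0], [0, 0, 0, 0, -1, 2, -1], [0, 0, -1, 0, 0, -1, 2]].
All simple roots have the same length, so the diagram is simply laced. The associated Dynkin diagram is a chain of 5 nodes with a fork of two nodes at one end (D_7), so the type is D_7 (the algebra so(14)).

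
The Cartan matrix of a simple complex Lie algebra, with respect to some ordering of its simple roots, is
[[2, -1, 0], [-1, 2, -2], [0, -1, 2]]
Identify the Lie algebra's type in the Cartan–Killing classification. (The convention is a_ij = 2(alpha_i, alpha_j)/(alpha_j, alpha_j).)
The matrix has rank 3 with 2's on the diagonal. Reading the off-diagonal entries as Dynkin edges (a single edge where a_ij = a_ji = -1; a double or triple edge where a_ij * a_ji = 2 or 3), the diagram is a chain of 3 nodes with a double edge at one end; the terminal node there is the unique short simple root (B_3). One simple-root ordering that puts it in standard form is (alpha_1, alpha_2, alpha_3). So the algebra is type B_3, i.e. so(7).

B_3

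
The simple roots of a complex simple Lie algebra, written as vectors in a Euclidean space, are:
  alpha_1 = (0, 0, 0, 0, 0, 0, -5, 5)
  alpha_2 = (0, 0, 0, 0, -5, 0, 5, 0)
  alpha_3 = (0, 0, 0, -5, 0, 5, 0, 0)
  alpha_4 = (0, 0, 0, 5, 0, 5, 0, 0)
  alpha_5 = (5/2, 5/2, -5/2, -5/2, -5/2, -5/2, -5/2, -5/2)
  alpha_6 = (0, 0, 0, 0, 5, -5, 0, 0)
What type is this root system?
Compute the Cartan integers a_ij = 2(alpha_i, alpha_j)/(alpha_j, alpha_j); the resulting 6x6 Cartan matrix is
[[2, -1, 0, 0, 0, 0], [-1, 2, 0, 0, 0, -1], [0, 0, 2, 0, 0, -1], [0, 0, 0, 2, -1, -1], [0, 0, 0, -1, 2, 0], [0, -1, -1, -1, 0, 2]].
All simple roots have the same length, so the diagram is simply laced. The associated Dynkin diagram is a chain of 5 nodes with one extra node attached to the third node from one end (E_6), so the type is E_6.

E_6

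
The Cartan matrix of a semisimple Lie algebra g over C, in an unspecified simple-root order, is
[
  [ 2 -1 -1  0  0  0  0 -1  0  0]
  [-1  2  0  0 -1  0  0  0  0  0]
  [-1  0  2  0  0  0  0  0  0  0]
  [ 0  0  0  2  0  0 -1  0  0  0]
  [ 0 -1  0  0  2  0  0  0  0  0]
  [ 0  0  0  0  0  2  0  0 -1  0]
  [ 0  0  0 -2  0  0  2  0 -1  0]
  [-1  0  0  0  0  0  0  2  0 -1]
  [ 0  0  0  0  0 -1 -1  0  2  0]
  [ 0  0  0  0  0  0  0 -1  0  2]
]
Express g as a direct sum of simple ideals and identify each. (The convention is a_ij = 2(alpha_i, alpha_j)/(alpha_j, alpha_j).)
B_4 + E_6

The diagram associated to this matrix has two connected components: the simple roots {alpha_4, alpha_6, alpha_7, alpha_9} form a chain of 4 nodes with a double edge at one end; the terminal node there is the unique short simple root (B_4), and {alpha_1, alpha_2, alpha_3, alpha_5, alpha_8, alpha_10} form a chain of 5 nodes with one extra node attached to the third node from one end (E_6). A semisimple Lie algebra decomposes uniquely as the direct sum of simple ideals, one per connected component of its Dynkin diagram, so g ≅ B_4 ⊕ E_6 (dimension 36 + 78 = 114).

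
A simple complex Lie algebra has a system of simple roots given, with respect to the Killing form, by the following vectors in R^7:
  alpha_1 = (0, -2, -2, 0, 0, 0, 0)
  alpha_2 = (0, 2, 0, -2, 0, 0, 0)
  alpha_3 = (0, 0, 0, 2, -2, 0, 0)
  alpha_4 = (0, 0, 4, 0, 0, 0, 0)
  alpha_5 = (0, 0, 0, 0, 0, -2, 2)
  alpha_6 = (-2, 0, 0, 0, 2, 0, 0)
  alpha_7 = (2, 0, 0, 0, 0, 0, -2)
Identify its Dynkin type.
C_7 (sp(14))

Compute the Cartan integers a_ij = 2(alpha_i, alpha_j)/(alpha_j, alpha_j); the resulting 7x7 Cartan matrix is
[[2, -1, 0, -1, 0, 0, 0], [-1, 2, -1, 0, 0, 0, 0], [0, -1, 2, 0, 0, -1, 0], [-2, 0, 0, 2, 0, 0, 0], [0, 0, 0, 0, 2, 0, -1], [0, 0, -1, 0, 0, 2, -1], [0, 0, 0, 0, -1, -1, 2]].
The roots have two lengths (squared-length ratio 2:1); the short ones are alpha_{1,2,3,5,6,7}. The associated Dynkin diagram is a chain of 7 nodes with a double edge at one end; the terminal node there is the unique long simple root (C_7), so the type is C_7 (the algebra sp(14)).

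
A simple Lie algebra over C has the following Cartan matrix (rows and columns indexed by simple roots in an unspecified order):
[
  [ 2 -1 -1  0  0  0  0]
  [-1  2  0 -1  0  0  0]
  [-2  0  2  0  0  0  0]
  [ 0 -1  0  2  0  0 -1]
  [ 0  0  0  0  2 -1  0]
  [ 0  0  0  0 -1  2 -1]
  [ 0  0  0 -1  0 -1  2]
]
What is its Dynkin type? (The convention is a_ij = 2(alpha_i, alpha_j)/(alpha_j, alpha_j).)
The matrix has rank 7 with 2's on the diagonal. Reading the off-diagonal entries as Dynkin edges (a single edge where a_ij = a_ji = -1; a double or triple edge where a_ij * a_ji = 2 or 3), the diagram is a chain of 7 nodes with a double edge at one end; the terminal node there is the unique long simple root (C_7). One simple-root ordering that puts it in standard form is (alpha_5, alpha_6, alpha_7, alpha_4, alpha_2, alpha_1, alpha_3). So the algebra is type C_7, i.e. sp(14).

C_7 (sp(14))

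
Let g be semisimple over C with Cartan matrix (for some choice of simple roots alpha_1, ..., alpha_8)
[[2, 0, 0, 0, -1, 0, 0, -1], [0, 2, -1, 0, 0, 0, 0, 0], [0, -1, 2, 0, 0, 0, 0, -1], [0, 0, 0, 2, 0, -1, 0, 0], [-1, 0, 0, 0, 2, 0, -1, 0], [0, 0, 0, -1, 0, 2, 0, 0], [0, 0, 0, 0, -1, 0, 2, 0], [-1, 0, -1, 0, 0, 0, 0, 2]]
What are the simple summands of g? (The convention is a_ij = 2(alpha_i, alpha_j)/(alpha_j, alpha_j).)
type A_2 ⊕ type A_6

The diagram associated to this matrix has two connected components: the simple roots {alpha_4, alpha_6} form a chain of 2 nodes with single edges (A_2), and {alpha_1, alpha_2, alpha_3, alpha_5, alpha_7, alpha_8} form a chain of 6 nodes with single edges (A_6). A semisimple Lie algebra decomposes uniquely as the direct sum of simple ideals, one per connected component of its Dynkin diagram, so g ≅ A_2 ⊕ A_6 (dimension 8 + 48 = 56).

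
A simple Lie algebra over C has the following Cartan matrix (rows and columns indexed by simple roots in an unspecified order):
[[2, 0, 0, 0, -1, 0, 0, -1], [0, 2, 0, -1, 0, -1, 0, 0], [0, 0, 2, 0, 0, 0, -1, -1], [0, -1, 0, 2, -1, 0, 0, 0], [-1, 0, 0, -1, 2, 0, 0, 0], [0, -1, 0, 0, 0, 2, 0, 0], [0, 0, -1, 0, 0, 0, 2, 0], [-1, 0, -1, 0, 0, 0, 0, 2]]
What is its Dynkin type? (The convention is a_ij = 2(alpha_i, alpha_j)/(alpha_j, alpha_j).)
The matrix has rank 8 with 2's on the diagonal. Reading the off-diagonal entries as Dynkin edges (a single edge where a_ij = a_ji = -1; a double or triple edge where a_ij * a_ji = 2 or 3), the diagram is a chain of 8 nodes with single edges (A_8). One simple-root ordering that puts it in standard form is (alpha_7, alpha_3, alpha_8, alpha_1, alpha_5, alpha_4, alpha_2, alpha_6). So the algebra is type A_8, i.e. sl(9).

type A_8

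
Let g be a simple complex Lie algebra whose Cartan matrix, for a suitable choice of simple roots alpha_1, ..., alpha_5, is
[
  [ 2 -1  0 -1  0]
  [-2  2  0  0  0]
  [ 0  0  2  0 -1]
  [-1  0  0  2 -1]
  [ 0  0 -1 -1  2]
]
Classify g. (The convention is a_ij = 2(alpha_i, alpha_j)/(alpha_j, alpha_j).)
C5

The matrix has rank 5 with 2's on the diagonal. Reading the off-diagonal entries as Dynkin edges (a single edge where a_ij = a_ji = -1; a double or triple edge where a_ij * a_ji = 2 or 3), the diagram is a chain of 5 nodes with a double edge at one end; the terminal node there is the unique long simple root (C_5). One simple-root ordering that puts it in standard form is (alpha_3, alpha_5, alpha_4, alpha_1, alpha_2). So the algebra is type C_5, i.e. sp(10).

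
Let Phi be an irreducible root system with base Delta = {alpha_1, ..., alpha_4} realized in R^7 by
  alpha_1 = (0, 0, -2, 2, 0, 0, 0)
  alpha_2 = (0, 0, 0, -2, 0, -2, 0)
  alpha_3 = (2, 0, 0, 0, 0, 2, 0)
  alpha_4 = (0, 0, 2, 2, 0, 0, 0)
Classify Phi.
type D_4

Compute the Cartan integers a_ij = 2(alpha_i, alpha_j)/(alpha_j, alpha_j); the resulting 4x4 Cartan matrix is
[[2, -1, 0, 0], [-1, 2, -1, -1], [0, -1, 2, 0], [0, -1, 0, 2]].
All simple roots have the same length, so the diagram is simply laced. The associated Dynkin diagram is a chain of 2 nodes with a fork of two nodes at one end (D_4), so the type is D_4 (the algebra so(8)).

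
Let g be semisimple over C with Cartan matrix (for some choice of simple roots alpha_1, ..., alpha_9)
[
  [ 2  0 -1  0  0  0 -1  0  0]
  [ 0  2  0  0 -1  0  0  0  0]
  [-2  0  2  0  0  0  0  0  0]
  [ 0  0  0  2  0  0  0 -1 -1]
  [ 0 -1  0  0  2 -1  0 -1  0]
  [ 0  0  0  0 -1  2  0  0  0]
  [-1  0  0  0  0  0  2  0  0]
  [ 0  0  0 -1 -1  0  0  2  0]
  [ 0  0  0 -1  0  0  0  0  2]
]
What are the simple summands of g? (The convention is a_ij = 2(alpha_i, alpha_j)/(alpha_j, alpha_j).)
The diagram associated to this matrix has two connected components: the simple roots {alpha_1, alpha_3, alpha_7} form a chain of 3 nodes with a double edge at one end; the terminal node there is the unique long simple root (C_3), and {alpha_2, alpha_4, alpha_5, alpha_6, alpha_8, alpha_9} form a chain of 4 nodes with a fork of two nodes at one end (D_6). A semisimple Lie algebra decomposes uniquely as the direct sum of simple ideals, one per connected component of its Dynkin diagram, so g ≅ C_3 ⊕ D_6 (dimension 21 + 66 = 87).

C_3 (sp(6)) + D_6 (so(12))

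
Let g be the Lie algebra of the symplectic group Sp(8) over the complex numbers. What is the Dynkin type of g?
C_4

This is sp(8), which has dimension 8(8+1)/2 = 36 and rank 8/2 = 4. In the classification of classical Lie algebras, the symplectic algebra sp(2n) has type C_n; here n = 4, so the Dynkin diagram is a chain of 4 nodes with a double edge at one end; the terminal node there is the unique long simple root (C_4). Hence the type is C_4.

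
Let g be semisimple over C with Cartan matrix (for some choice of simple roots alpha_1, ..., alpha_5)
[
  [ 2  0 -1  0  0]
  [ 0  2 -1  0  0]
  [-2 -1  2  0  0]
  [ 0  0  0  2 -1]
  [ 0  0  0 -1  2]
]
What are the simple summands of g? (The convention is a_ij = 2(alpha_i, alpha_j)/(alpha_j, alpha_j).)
type A_2 ⊕ type B_3

The diagram associated to this matrix has two connected components: the simple roots {alpha_4, alpha_5} form a chain of 2 nodes with single edges (A_2), and {alpha_1, alpha_2, alpha_3} form a chain of 3 nodes with a double edge at one end; the terminal node there is the unique short simple root (B_3). A semisimple Lie algebra decomposes uniquely as the direct sum of simple ideals, one per connected component of its Dynkin diagram, so g ≅ A_2 ⊕ B_3 (dimension 8 + 21 = 29).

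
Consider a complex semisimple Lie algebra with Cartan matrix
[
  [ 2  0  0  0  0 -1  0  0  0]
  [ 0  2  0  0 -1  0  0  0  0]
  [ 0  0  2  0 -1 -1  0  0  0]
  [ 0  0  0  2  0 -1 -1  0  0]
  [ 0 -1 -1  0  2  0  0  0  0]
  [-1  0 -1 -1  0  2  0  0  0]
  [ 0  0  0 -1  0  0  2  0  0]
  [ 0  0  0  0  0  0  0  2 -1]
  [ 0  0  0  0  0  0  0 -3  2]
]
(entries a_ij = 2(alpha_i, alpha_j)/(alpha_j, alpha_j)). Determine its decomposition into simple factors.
E_7 ⊕ G_2

The diagram associated to this matrix has two connected components: the simple roots {alpha_1, alpha_2, alpha_3, alpha_4, alpha_5, alpha_6, alpha_7} form a chain of 6 nodes with one extra node attached to the third node from one end (E_7), and {alpha_8, alpha_9} form two nodes joined by a triple edge (G_2). A semisimple Lie algebra decomposes uniquely as the direct sum of simple ideals, one per connected component of its Dynkin diagram, so g ≅ E_7 ⊕ G_2 (dimension 133 + 14 = 147).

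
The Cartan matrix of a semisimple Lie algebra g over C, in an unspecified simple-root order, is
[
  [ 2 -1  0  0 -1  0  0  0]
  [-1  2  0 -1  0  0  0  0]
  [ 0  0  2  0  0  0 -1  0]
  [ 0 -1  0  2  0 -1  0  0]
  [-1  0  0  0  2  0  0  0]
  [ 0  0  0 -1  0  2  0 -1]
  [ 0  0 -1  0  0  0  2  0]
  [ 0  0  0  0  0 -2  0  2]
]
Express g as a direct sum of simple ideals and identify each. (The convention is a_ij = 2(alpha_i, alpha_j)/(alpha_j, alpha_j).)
The diagram associated to this matrix has two connected components: the simple roots {alpha_3, alpha_7} form a chain of 2 nodes with single edges (A_2), and {alpha_1, alpha_2, alpha_4, alpha_5, alpha_6, alpha_8} form a chain of 6 nodes with a double edge at one end; the terminal node there is the unique long simple root (C_6). A semisimple Lie algebra decomposes uniquely as the direct sum of simple ideals, one per connected component of its Dynkin diagram, so g ≅ A_2 ⊕ C_6 (dimension 8 + 78 = 86).

A_2 (sl(3)) + C_6 (sp(12))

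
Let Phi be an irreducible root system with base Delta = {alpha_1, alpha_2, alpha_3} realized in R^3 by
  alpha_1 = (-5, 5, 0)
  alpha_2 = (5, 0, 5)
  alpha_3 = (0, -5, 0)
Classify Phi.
Compute the Cartan integers a_ij = 2(alpha_i, alpha_j)/(alpha_j, alpha_j); the resulting 3x3 Cartan matrix is
[[2, -1, -2], [-1, 2, 0], [-1, 0, 2]].
The roots have two lengths (squared-length ratio 2:1); the short ones are alpha_{3}. The associated Dynkin diagram is a chain of 3 nodes with a double edge at one end; the terminal node there is the unique short simple root (B_3), so the type is B_3 (the algebra so(7)).

type B_3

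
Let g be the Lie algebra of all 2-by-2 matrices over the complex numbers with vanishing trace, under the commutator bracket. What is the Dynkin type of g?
A_1 (sl(2))

This is sl(2), which has dimension 2^2 - 1 = 3 and rank 2 - 1 = 1 (a Cartan subalgebra is the diagonal traceless matrices). In the classification of classical Lie algebras, the special linear algebra sl(n+1) has type A_n; here n = 1, so the Dynkin diagram is a chain of 1 nodes with single edges (A_1). Hence the type is A_1.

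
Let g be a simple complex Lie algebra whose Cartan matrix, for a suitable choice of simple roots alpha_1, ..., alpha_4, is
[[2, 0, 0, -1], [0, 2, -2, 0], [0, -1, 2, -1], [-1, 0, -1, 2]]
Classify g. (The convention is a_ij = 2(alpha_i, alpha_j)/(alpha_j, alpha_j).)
The matrix has rank 4 with 2's on the diagonal. Reading the off-diagonal entries as Dynkin edges (a single edge where a_ij = a_ji = -1; a double or triple edge where a_ij * a_ji = 2 or 3), the diagram is a chain of 4 nodes with a double edge at one end; the terminal node there is the unique long simple root (C_4). One simple-root ordering that puts it in standard form is (alpha_1, alpha_4, alpha_3, alpha_2). So the algebra is type C_4, i.e. sp(8).

C_4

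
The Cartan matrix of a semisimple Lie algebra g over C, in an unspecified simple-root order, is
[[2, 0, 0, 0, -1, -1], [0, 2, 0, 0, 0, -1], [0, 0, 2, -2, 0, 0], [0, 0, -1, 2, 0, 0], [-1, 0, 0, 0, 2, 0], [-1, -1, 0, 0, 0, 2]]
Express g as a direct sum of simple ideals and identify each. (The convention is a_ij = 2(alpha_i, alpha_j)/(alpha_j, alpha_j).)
A_4 ⊕ B_2

The diagram associated to this matrix has two connected components: the simple roots {alpha_1, alpha_2, alpha_5, alpha_6} form a chain of 4 nodes with single edges (A_4), and {alpha_3, alpha_4} form a chain of 2 nodes with a double edge at one end; the terminal node there is the unique short simple root (B_2). A semisimple Lie algebra decomposes uniquely as the direct sum of simple ideals, one per connected component of its Dynkin diagram, so g ≅ A_4 ⊕ B_2 (dimension 24 + 10 = 34).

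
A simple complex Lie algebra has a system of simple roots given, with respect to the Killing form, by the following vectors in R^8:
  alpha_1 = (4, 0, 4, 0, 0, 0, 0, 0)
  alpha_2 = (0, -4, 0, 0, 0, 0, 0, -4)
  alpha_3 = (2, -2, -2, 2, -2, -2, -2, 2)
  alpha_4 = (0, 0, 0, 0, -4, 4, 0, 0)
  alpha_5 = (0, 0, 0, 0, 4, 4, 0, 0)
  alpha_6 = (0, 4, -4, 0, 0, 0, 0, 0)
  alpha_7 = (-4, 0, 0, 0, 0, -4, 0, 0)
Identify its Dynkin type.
E_7

Compute the Cartan integers a_ij = 2(alpha_i, alpha_j)/(alpha_j, alpha_j); the resulting 7x7 Cartan matrix is
[[2, 0, 0, 0, 0, -1, -1], [0, 2, 0, 0, 0, -1, 0], [0, 0, 2, 0, -1, 0, 0], [0, 0, 0, 2, 0, 0, -1], [0, 0, -1, 0, 2, 0, -1], [-1, -1, 0, 0, 0, 2, 0], [-1, 0, 0, -1, -1, 0, 2]].
All simple roots have the same length, so the diagram is simply laced. The associated Dynkin diagram is a chain of 6 nodes with one extra node attached to the third node from one end (E_7), so the type is E_7.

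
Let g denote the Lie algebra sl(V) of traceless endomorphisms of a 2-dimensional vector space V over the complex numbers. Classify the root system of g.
A1

This is sl(2), which has dimension 2^2 - 1 = 3 and rank 2 - 1 = 1 (a Cartan subalgebra is the diagonal traceless matrices). In the classification of classical Lie algebras, the special linear algebra sl(n+1) has type A_n; here n = 1, so the Dynkin diagram is a chain of 1 nodes with single edges (A_1). Hence the type is A_1.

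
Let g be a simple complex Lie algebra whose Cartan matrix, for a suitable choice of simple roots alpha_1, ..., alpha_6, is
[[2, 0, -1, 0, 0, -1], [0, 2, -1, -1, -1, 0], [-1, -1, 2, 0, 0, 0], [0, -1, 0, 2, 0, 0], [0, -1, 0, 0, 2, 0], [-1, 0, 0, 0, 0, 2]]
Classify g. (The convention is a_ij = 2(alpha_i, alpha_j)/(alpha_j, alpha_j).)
The matrix has rank 6 with 2's on the diagonal. Reading the off-diagonal entries as Dynkin edges (a single edge where a_ij = a_ji = -1; a double or triple edge where a_ij * a_ji = 2 or 3), the diagram is a chain of 4 nodes with a fork of two nodes at one end (D_6). One simple-root ordering that puts it in standard form is (alpha_6, alpha_1, alpha_3, alpha_2, alpha_5, alpha_4). So the algebra is type D_6, i.e. so(12).

D_6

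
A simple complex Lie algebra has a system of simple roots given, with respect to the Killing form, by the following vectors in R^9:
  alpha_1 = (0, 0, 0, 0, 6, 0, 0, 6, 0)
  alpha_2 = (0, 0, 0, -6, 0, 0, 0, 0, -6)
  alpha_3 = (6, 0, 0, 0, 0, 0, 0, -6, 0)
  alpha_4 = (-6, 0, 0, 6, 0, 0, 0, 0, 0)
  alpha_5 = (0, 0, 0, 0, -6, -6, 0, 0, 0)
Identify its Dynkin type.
Compute the Cartan integers a_ij = 2(alpha_i, alpha_j)/(alpha_j, alpha_j); the resulting 5x5 Cartan matrix is
[[2, 0, -1, 0, -1], [0, 2, 0, -1, 0], [-1, 0, 2, -1, 0], [0, -1, -1, 2, 0], [-1, 0, 0, 0, 2]].
All simple roots have the same length, so the diagram is simply laced. The associated Dynkin diagram is a chain of 5 nodes with single edges (A_5), so the type is A_5 (the algebra sl(6)).

A_5 (sl(6))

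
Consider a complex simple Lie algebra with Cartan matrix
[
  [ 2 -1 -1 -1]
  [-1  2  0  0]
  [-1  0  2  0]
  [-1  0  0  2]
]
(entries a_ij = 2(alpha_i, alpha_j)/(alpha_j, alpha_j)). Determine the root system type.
D_4 (so(8))

The matrix has rank 4 with 2's on the diagonal. Reading the off-diagonal entries as Dynkin edges (a single edge where a_ij = a_ji = -1; a double or triple edge where a_ij * a_ji = 2 or 3), the diagram is a chain of 2 nodes with a fork of two nodes at one end (D_4). One simple-root ordering that puts it in standard form is (alpha_3, alpha_1, alpha_4, alpha_2). So the algebra is type D_4, i.e. so(8).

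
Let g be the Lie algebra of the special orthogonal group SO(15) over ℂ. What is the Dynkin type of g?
B7

This is so(15) with 15 odd, which has dimension 15(15-1)/2 = 105 and rank (15-1)/2 = 7. In the classification of classical Lie algebras, the orthogonal algebra so(2n+1) in an odd number of variables has type B_n; here n = 7, so the Dynkin diagram is a chain of 7 nodes with a double edge at one end; the terminal node there is the unique short simple root (B_7). Hence the type is B_7.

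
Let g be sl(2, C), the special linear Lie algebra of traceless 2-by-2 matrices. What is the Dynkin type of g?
A1

This is sl(2), which has dimension 2^2 - 1 = 3 and rank 2 - 1 = 1 (a Cartan subalgebra is the diagonal traceless matrices). In the classification of classical Lie algebras, the special linear algebra sl(n+1) has type A_n; here n = 1, so the Dynkin diagram is a chain of 1 nodes with single edges (A_1). Hence the type is A_1.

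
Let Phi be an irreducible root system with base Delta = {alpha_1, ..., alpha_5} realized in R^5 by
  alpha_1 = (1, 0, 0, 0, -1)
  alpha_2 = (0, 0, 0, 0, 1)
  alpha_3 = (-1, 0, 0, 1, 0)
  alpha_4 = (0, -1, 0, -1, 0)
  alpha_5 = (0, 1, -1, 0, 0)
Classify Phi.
B_5

Compute the Cartan integers a_ij = 2(alpha_i, alpha_j)/(alpha_j, alpha_j); the resulting 5x5 Cartan matrix is
[[2, -2, -1, 0, 0], [-1, 2, 0, 0, 0], [-1, 0, 2, -1, 0], [0, 0, -1, 2, -1], [0, 0, 0, -1, 2]].
The roots have two lengths (squared-length ratio 2:1); the short ones are alpha_{2}. The associated Dynkin diagram is a chain of 5 nodes with a double edge at one end; the terminal node there is the unique short simple root (B_5), so the type is B_5 (the algebra so(11)).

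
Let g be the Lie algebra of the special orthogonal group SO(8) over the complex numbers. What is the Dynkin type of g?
type D_4

This is so(8) with 8 even, which has dimension 8(8-1)/2 = 28 and rank 8/2 = 4. In the classification of classical Lie algebras, the orthogonal algebra so(2n) in an even number of variables has type D_n; here n = 4, so the Dynkin diagram is a chain of 2 nodes with a fork of two nodes at one end (D_4). Hence the type is D_4.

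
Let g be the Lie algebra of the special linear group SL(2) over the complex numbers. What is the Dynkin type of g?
This is sl(2), which has dimension 2^2 - 1 = 3 and rank 2 - 1 = 1 (a Cartan subalgebra is the diagonal traceless matrices). In the classification of classical Lie algebras, the special linear algebra sl(n+1) has type A_n; here n = 1, so the Dynkin diagram is a chain of 1 nodes with single edges (A_1). Hence the type is A_1.

A1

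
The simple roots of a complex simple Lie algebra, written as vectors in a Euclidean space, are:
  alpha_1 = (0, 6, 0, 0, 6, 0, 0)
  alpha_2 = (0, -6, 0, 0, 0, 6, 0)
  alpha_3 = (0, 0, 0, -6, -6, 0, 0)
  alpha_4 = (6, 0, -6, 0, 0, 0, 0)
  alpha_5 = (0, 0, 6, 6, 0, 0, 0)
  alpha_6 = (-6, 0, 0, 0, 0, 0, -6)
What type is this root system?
A6

Compute the Cartan integers a_ij = 2(alpha_i, alpha_j)/(alpha_j, alpha_j); the resulting 6x6 Cartan matrix is
[[2, -1, -1, 0, 0, 0], [-1, 2, 0, 0, 0, 0], [-1, 0, 2, 0, -1, 0], [0, 0, 0, 2, -1, -1], [0, 0, -1, -1, 2, 0], [0, 0, 0, -1, 0, 2]].
All simple roots have the same length, so the diagram is simply laced. The associated Dynkin diagram is a chain of 6 nodes with single edges (A_6), so the type is A_6 (the algebra sl(7)).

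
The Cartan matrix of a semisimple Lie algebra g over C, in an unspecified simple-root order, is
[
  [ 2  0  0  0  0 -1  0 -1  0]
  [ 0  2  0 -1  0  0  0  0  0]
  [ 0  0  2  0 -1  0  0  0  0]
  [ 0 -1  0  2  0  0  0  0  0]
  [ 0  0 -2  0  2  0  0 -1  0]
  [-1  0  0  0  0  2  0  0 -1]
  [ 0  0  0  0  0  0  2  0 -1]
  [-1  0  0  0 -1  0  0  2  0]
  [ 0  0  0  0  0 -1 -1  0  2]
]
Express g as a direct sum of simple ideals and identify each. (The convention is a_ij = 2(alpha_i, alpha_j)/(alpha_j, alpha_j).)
The diagram associated to this matrix has two connected components: the simple roots {alpha_2, alpha_4} form a chain of 2 nodes with single edges (A_2), and {alpha_1, alpha_3, alpha_5, alpha_6, alpha_7, alpha_8, alpha_9} form a chain of 7 nodes with a double edge at one end; the terminal node there is the unique short simple root (B_7). A semisimple Lie algebra decomposes uniquely as the direct sum of simple ideals, one per connected component of its Dynkin diagram, so g ≅ A_2 ⊕ B_7 (dimension 8 + 105 = 113).

A_2 + B_7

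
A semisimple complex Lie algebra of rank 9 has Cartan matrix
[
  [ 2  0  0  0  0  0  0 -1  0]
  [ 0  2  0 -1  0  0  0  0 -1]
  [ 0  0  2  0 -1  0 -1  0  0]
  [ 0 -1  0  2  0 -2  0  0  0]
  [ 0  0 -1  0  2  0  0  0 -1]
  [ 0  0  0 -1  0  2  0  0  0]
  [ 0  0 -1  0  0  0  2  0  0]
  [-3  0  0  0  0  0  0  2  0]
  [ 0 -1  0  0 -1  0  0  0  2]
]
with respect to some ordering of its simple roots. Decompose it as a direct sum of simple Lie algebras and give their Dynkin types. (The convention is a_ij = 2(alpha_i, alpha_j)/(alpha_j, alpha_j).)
The diagram associated to this matrix has two connected components: the simple roots {alpha_2, alpha_3, alpha_4, alpha_5, alpha_6, alpha_7, alpha_9} form a chain of 7 nodes with a double edge at one end; the terminal node there is the unique short simple root (B_7), and {alpha_1, alpha_8} form two nodes joined by a triple edge (G_2). A semisimple Lie algebra decomposes uniquely as the direct sum of simple ideals, one per connected component of its Dynkin diagram, so g ≅ B_7 ⊕ G_2 (dimension 105 + 14 = 119).

B_7 ⊕ G_2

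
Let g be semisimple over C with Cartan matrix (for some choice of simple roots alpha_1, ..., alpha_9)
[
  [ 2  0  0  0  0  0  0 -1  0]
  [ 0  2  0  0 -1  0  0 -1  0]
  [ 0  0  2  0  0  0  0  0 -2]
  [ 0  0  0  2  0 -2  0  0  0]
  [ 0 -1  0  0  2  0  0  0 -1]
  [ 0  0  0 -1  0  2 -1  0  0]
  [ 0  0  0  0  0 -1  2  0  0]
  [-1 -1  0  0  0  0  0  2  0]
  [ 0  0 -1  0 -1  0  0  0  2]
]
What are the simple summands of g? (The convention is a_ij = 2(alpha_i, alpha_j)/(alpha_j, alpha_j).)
The diagram associated to this matrix has two connected components: the simple roots {alpha_4, alpha_6, alpha_7} form a chain of 3 nodes with a double edge at one end; the terminal node there is the unique long simple root (C_3), and {alpha_1, alpha_2, alpha_3, alpha_5, alpha_8, alpha_9} form a chain of 6 nodes with a double edge at one end; the terminal node there is the unique long simple root (C_6). A semisimple Lie algebra decomposes uniquely as the direct sum of simple ideals, one per connected component of its Dynkin diagram, so g ≅ C_3 ⊕ C_6 (dimension 21 + 78 = 99).

type C_3 + type C_6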